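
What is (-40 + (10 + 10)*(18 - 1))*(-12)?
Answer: -3600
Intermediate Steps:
(-40 + (10 + 10)*(18 - 1))*(-12) = (-40 + 20*17)*(-12) = (-40 + 340)*(-12) = 300*(-12) = -3600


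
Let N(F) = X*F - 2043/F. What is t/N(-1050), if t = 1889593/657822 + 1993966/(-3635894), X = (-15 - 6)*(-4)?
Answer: -486384950545375/18458085978660336723 ≈ -2.6351e-5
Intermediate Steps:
X = 84 (X = -21*(-4) = 84)
N(F) = -2043/F + 84*F (N(F) = 84*F - 2043/F = -2043/F + 84*F)
t = 2779342574545/1195885531434 (t = 1889593*(1/657822) + 1993966*(-1/3635894) = 1889593/657822 - 996983/1817947 = 2779342574545/1195885531434 ≈ 2.3241)
t/N(-1050) = 2779342574545/(1195885531434*(-2043/(-1050) + 84*(-1050))) = 2779342574545/(1195885531434*(-2043*(-1/1050) - 88200)) = 2779342574545/(1195885531434*(681/350 - 88200)) = 2779342574545/(1195885531434*(-30869319/350)) = (2779342574545/1195885531434)*(-350/30869319) = -486384950545375/18458085978660336723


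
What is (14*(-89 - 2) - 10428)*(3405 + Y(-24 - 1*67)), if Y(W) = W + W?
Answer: -37715546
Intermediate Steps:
Y(W) = 2*W
(14*(-89 - 2) - 10428)*(3405 + Y(-24 - 1*67)) = (14*(-89 - 2) - 10428)*(3405 + 2*(-24 - 1*67)) = (14*(-91) - 10428)*(3405 + 2*(-24 - 67)) = (-1274 - 10428)*(3405 + 2*(-91)) = -11702*(3405 - 182) = -11702*3223 = -37715546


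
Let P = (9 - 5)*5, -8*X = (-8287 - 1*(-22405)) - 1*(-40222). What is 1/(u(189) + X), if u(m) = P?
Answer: -2/13545 ≈ -0.00014766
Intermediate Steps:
X = -13585/2 (X = -((-8287 - 1*(-22405)) - 1*(-40222))/8 = -((-8287 + 22405) + 40222)/8 = -(14118 + 40222)/8 = -⅛*54340 = -13585/2 ≈ -6792.5)
P = 20 (P = 4*5 = 20)
u(m) = 20
1/(u(189) + X) = 1/(20 - 13585/2) = 1/(-13545/2) = -2/13545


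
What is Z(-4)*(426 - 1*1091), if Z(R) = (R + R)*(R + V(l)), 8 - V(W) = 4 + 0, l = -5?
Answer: 0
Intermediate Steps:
V(W) = 4 (V(W) = 8 - (4 + 0) = 8 - 1*4 = 8 - 4 = 4)
Z(R) = 2*R*(4 + R) (Z(R) = (R + R)*(R + 4) = (2*R)*(4 + R) = 2*R*(4 + R))
Z(-4)*(426 - 1*1091) = (2*(-4)*(4 - 4))*(426 - 1*1091) = (2*(-4)*0)*(426 - 1091) = 0*(-665) = 0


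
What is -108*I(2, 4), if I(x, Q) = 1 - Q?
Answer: 324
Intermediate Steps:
-108*I(2, 4) = -108*(1 - 1*4) = -108*(1 - 4) = -108*(-3) = 324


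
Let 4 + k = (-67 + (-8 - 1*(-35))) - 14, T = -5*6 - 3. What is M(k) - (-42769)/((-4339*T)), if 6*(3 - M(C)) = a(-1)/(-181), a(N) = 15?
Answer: 171699395/51833694 ≈ 3.3125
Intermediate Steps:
T = -33 (T = -30 - 3 = -33)
k = -58 (k = -4 + ((-67 + (-8 - 1*(-35))) - 14) = -4 + ((-67 + (-8 + 35)) - 14) = -4 + ((-67 + 27) - 14) = -4 + (-40 - 14) = -4 - 54 = -58)
M(C) = 1091/362 (M(C) = 3 - 5/(2*(-181)) = 3 - 5*(-1)/(2*181) = 3 - ⅙*(-15/181) = 3 + 5/362 = 1091/362)
M(k) - (-42769)/((-4339*T)) = 1091/362 - (-42769)/((-4339*(-33))) = 1091/362 - (-42769)/143187 = 1091/362 - 1*(-42769/143187) = 1091/362 + 42769/143187 = 171699395/51833694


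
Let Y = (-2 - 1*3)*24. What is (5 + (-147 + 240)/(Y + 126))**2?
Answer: 1681/4 ≈ 420.25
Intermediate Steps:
Y = -120 (Y = (-2 - 3)*24 = -5*24 = -120)
(5 + (-147 + 240)/(Y + 126))**2 = (5 + (-147 + 240)/(-120 + 126))**2 = (5 + 93/6)**2 = (5 + 93*(1/6))**2 = (5 + 31/2)**2 = (41/2)**2 = 1681/4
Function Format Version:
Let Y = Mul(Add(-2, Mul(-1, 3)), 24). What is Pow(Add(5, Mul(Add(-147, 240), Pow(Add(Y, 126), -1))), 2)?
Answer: Rational(1681, 4) ≈ 420.25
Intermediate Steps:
Y = -120 (Y = Mul(Add(-2, -3), 24) = Mul(-5, 24) = -120)
Pow(Add(5, Mul(Add(-147, 240), Pow(Add(Y, 126), -1))), 2) = Pow(Add(5, Mul(Add(-147, 240), Pow(Add(-120, 126), -1))), 2) = Pow(Add(5, Mul(93, Pow(6, -1))), 2) = Pow(Add(5, Mul(93, Rational(1, 6))), 2) = Pow(Add(5, Rational(31, 2)), 2) = Pow(Rational(41, 2), 2) = Rational(1681, 4)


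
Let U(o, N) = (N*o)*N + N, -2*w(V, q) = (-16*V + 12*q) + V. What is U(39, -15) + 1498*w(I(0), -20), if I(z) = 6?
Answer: 255930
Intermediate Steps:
w(V, q) = -6*q + 15*V/2 (w(V, q) = -((-16*V + 12*q) + V)/2 = -(-15*V + 12*q)/2 = -6*q + 15*V/2)
U(o, N) = N + o*N² (U(o, N) = o*N² + N = N + o*N²)
U(39, -15) + 1498*w(I(0), -20) = -15*(1 - 15*39) + 1498*(-6*(-20) + (15/2)*6) = -15*(1 - 585) + 1498*(120 + 45) = -15*(-584) + 1498*165 = 8760 + 247170 = 255930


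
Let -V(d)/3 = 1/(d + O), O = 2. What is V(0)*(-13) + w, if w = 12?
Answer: 63/2 ≈ 31.500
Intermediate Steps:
V(d) = -3/(2 + d) (V(d) = -3/(d + 2) = -3/(2 + d))
V(0)*(-13) + w = -3/(2 + 0)*(-13) + 12 = -3/2*(-13) + 12 = 39/2 + 12 = 63/2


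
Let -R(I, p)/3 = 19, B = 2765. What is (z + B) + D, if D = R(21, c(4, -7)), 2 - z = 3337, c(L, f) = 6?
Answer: -627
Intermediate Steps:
R(I, p) = -57 (R(I, p) = -3*19 = -57)
z = -3335 (z = 2 - 1*3337 = 2 - 3337 = -3335)
D = -57
(z + B) + D = (-3335 + 2765) - 57 = -570 - 57 = -627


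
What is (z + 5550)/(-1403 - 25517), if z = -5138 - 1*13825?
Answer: 13413/26920 ≈ 0.49825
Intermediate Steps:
z = -18963 (z = -5138 - 13825 = -18963)
(z + 5550)/(-1403 - 25517) = (-18963 + 5550)/(-1403 - 25517) = -13413/(-26920) = -13413*(-1/26920) = 13413/26920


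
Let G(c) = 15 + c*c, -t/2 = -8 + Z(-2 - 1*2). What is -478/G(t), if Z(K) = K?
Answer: -478/591 ≈ -0.80880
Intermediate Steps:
t = 24 (t = -2*(-8 + (-2 - 1*2)) = -2*(-8 + (-2 - 2)) = -2*(-8 - 4) = -2*(-12) = 24)
G(c) = 15 + c**2
-478/G(t) = -478/(15 + 24**2) = -478/(15 + 576) = -478/591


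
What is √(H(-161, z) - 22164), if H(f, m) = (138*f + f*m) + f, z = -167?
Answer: 2*I*√4414 ≈ 132.88*I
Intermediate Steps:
H(f, m) = 139*f + f*m
√(H(-161, z) - 22164) = √(-161*(139 - 167) - 22164) = √(-161*(-28) - 22164) = √(4508 - 22164) = √(-17656) = 2*I*√4414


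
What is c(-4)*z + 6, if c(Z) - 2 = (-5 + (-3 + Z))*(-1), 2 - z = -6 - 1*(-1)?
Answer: 104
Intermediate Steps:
z = 7 (z = 2 - (-6 - 1*(-1)) = 2 - (-6 + 1) = 2 - 1*(-5) = 2 + 5 = 7)
c(Z) = 10 - Z (c(Z) = 2 + (-5 + (-3 + Z))*(-1) = 2 + (-8 + Z)*(-1) = 2 + (8 - Z) = 10 - Z)
c(-4)*z + 6 = (10 - 1*(-4))*7 + 6 = (10 + 4)*7 + 6 = 14*7 + 6 = 98 + 6 = 104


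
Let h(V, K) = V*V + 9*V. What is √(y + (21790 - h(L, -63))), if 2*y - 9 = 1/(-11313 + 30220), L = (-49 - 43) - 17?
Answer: 2*√973626893246/18907 ≈ 104.38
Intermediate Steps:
L = -109 (L = -92 - 17 = -109)
h(V, K) = V² + 9*V
y = 85082/18907 (y = 9/2 + 1/(2*(-11313 + 30220)) = 9/2 + (½)/18907 = 9/2 + (½)*(1/18907) = 9/2 + 1/37814 = 85082/18907 ≈ 4.5000)
√(y + (21790 - h(L, -63))) = √(85082/18907 + (21790 - (-109)*(9 - 109))) = √(85082/18907 + (21790 - (-109)*(-100))) = √(85082/18907 + (21790 - 1*10900)) = √(85082/18907 + (21790 - 10900)) = √(85082/18907 + 10890) = √(205982312/18907) = 2*√973626893246/18907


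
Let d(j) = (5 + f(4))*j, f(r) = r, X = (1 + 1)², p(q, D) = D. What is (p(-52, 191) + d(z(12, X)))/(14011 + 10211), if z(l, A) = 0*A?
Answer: 191/24222 ≈ 0.0078854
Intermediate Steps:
X = 4 (X = 2² = 4)
z(l, A) = 0
d(j) = 9*j (d(j) = (5 + 4)*j = 9*j)
(p(-52, 191) + d(z(12, X)))/(14011 + 10211) = (191 + 9*0)/(14011 + 10211) = (191 + 0)/24222 = 191*(1/24222) = 191/24222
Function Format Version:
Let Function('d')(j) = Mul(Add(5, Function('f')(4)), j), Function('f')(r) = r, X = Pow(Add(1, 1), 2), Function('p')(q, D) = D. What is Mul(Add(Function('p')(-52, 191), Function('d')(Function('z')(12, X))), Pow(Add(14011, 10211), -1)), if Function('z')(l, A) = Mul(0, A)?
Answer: Rational(191, 24222) ≈ 0.0078854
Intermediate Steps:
X = 4 (X = Pow(2, 2) = 4)
Function('z')(l, A) = 0
Function('d')(j) = Mul(9, j) (Function('d')(j) = Mul(Add(5, 4), j) = Mul(9, j))
Mul(Add(Function('p')(-52, 191), Function('d')(Function('z')(12, X))), Pow(Add(14011, 10211), -1)) = Mul(Add(191, Mul(9, 0)), Pow(Add(14011, 10211), -1)) = Mul(Add(191, 0), Pow(24222, -1)) = Mul(191, Rational(1, 24222)) = Rational(191, 24222)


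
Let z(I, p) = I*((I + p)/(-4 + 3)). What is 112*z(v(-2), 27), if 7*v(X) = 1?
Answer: -3040/7 ≈ -434.29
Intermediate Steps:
v(X) = 1/7 (v(X) = (1/7)*1 = 1/7)
z(I, p) = I*(-I - p) (z(I, p) = I*((I + p)/(-1)) = I*((I + p)*(-1)) = I*(-I - p))
112*z(v(-2), 27) = 112*(-1*1/7*(1/7 + 27)) = 112*(-1*1/7*190/7) = 112*(-190/49) = -3040/7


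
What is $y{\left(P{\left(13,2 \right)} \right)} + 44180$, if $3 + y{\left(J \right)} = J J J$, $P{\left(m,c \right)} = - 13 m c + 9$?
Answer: $-35567112$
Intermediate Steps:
$P{\left(m,c \right)} = 9 - 13 c m$ ($P{\left(m,c \right)} = - 13 c m + 9 = 9 - 13 c m$)
$y{\left(J \right)} = -3 + J^{3}$ ($y{\left(J \right)} = -3 + J J J = -3 + J^{2} J = -3 + J^{3}$)
$y{\left(P{\left(13,2 \right)} \right)} + 44180 = \left(-3 + \left(9 - 26 \cdot 13\right)^{3}\right) + 44180 = \left(-3 + \left(9 - 338\right)^{3}\right) + 44180 = \left(-3 + \left(-329\right)^{3}\right) + 44180 = \left(-3 - 35611289\right) + 44180 = -35611292 + 44180 = -35567112$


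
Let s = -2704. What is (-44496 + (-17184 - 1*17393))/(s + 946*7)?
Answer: -79073/3918 ≈ -20.182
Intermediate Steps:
(-44496 + (-17184 - 1*17393))/(s + 946*7) = (-44496 + (-17184 - 1*17393))/(-2704 + 946*7) = (-44496 + (-17184 - 17393))/(-2704 + 6622) = (-44496 - 34577)/3918 = -79073*1/3918 = -79073/3918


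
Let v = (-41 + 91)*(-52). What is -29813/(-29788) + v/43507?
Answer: 1219625391/1295986516 ≈ 0.94108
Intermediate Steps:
v = -2600 (v = 50*(-52) = -2600)
-29813/(-29788) + v/43507 = -29813/(-29788) - 2600/43507 = -29813*(-1/29788) - 2600*1/43507 = 29813/29788 - 2600/43507 = 1219625391/1295986516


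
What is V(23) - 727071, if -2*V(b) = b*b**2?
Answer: -1466309/2 ≈ -7.3315e+5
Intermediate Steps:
V(b) = -b**3/2 (V(b) = -b*b**2/2 = -b**3/2)
V(23) - 727071 = -1/2*23**3 - 727071 = -1/2*12167 - 727071 = -12167/2 - 727071 = -1466309/2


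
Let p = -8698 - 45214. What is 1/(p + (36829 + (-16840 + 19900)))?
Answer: -1/14023 ≈ -7.1311e-5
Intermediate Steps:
p = -53912
1/(p + (36829 + (-16840 + 19900))) = 1/(-53912 + (36829 + (-16840 + 19900))) = 1/(-53912 + (36829 + 3060)) = 1/(-53912 + 39889) = 1/(-14023) = -1/14023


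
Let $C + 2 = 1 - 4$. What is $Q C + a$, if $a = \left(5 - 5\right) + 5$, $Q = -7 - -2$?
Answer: $30$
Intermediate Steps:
$Q = -5$ ($Q = -7 + 2 = -5$)
$C = -5$ ($C = -2 + \left(1 - 4\right) = -2 - 3 = -5$)
$a = 5$ ($a = 0 + 5 = 5$)
$Q C + a = \left(-5\right) \left(-5\right) + 5 = 25 + 5 = 30$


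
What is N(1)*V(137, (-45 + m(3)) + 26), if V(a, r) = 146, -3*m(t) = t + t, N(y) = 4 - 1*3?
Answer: 146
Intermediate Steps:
N(y) = 1 (N(y) = 4 - 3 = 1)
m(t) = -2*t/3 (m(t) = -(t + t)/3 = -2*t/3)
N(1)*V(137, (-45 + m(3)) + 26) = 1*146 = 146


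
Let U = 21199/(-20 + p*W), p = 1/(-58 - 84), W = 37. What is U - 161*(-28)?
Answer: 9959258/2877 ≈ 3461.7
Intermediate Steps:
p = -1/142 (p = 1/(-142) = -1/142 ≈ -0.0070423)
U = -3010258/2877 (U = 21199/(-20 - 1/142*37) = 21199/(-20 - 37/142) = 21199/(-2877/142) = 21199*(-142/2877) = -3010258/2877 ≈ -1046.3)
U - 161*(-28) = -3010258/2877 - 161*(-28) = -3010258/2877 + 4508 = 9959258/2877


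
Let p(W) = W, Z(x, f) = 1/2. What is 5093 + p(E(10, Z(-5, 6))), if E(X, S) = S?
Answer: 10187/2 ≈ 5093.5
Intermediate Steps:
Z(x, f) = 1/2
5093 + p(E(10, Z(-5, 6))) = 5093 + 1/2 = 10187/2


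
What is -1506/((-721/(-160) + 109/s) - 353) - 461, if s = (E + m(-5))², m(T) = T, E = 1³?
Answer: -8320483/18223 ≈ -456.59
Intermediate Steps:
E = 1
s = 16 (s = (1 - 5)² = (-4)² = 16)
-1506/((-721/(-160) + 109/s) - 353) - 461 = -1506/((-721/(-160) + 109/16) - 353) - 461 = -1506/((-721*(-1/160) + 109*(1/16)) - 353) - 461 = -1506/((721/160 + 109/16) - 353) - 461 = -1506/(1811/160 - 353) - 461 = -1506/(-54669/160) - 461 = -160/54669*(-1506) - 461 = 80320/18223 - 461 = -8320483/18223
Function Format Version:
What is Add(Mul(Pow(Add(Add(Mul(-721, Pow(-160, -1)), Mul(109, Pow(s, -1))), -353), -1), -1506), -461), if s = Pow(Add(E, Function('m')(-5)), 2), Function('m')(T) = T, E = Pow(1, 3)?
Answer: Rational(-8320483, 18223) ≈ -456.59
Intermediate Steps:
E = 1
s = 16 (s = Pow(Add(1, -5), 2) = Pow(-4, 2) = 16)
Add(Mul(Pow(Add(Add(Mul(-721, Pow(-160, -1)), Mul(109, Pow(s, -1))), -353), -1), -1506), -461) = Add(Mul(Pow(Add(Add(Mul(-721, Pow(-160, -1)), Mul(109, Pow(16, -1))), -353), -1), -1506), -461) = Add(Mul(Pow(Add(Add(Mul(-721, Rational(-1, 160)), Mul(109, Rational(1, 16))), -353), -1), -1506), -461) = Add(Mul(Pow(Add(Add(Rational(721, 160), Rational(109, 16)), -353), -1), -1506), -461) = Add(Mul(Pow(Add(Rational(1811, 160), -353), -1), -1506), -461) = Add(Mul(Pow(Rational(-54669, 160), -1), -1506), -461) = Add(Mul(Rational(-160, 54669), -1506), -461) = Add(Rational(80320, 18223), -461) = Rational(-8320483, 18223)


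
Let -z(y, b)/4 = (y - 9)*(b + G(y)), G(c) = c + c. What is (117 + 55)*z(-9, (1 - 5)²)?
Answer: -24768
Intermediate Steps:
G(c) = 2*c
z(y, b) = -4*(-9 + y)*(b + 2*y) (z(y, b) = -4*(y - 9)*(b + 2*y) = -4*(-9 + y)*(b + 2*y))
(117 + 55)*z(-9, (1 - 5)²) = (117 + 55)*(-8*(-9)² + 36*(1 - 5)² + 72*(-9) - 4*(1 - 5)²*(-9)) = 172*(-8*81 + 36*(-4)² - 648 - 4*(-4)²*(-9)) = 172*(-648 + 36*16 - 648 - 4*16*(-9)) = 172*(-648 + 576 - 648 + 576) = 172*(-144) = -24768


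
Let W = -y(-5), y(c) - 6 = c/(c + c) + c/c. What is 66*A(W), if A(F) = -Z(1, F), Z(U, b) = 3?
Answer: -198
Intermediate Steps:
y(c) = 15/2 (y(c) = 6 + (c/(c + c) + c/c) = 6 + (c/((2*c)) + 1) = 6 + (c*(1/(2*c)) + 1) = 6 + (½ + 1) = 6 + 3/2 = 15/2)
W = -15/2 (W = -1*15/2 = -15/2 ≈ -7.5000)
A(F) = -3 (A(F) = -1*3 = -3)
66*A(W) = 66*(-3) = -198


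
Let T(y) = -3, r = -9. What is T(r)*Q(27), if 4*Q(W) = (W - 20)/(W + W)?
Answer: -7/72 ≈ -0.097222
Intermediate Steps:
Q(W) = (-20 + W)/(8*W) (Q(W) = ((W - 20)/(W + W))/4 = ((-20 + W)/((2*W)))/4 = ((-20 + W)*(1/(2*W)))/4 = ((-20 + W)/(2*W))/4 = (-20 + W)/(8*W))
T(r)*Q(27) = -3*(-20 + 27)/(8*27) = -3*7/(8*27) = -3*7/216 = -7/72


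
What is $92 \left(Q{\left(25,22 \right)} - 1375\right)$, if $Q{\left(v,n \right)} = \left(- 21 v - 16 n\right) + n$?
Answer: $-205160$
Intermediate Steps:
$Q{\left(v,n \right)} = - 21 v - 15 n$
$92 \left(Q{\left(25,22 \right)} - 1375\right) = 92 \left(\left(\left(-21\right) 25 - 330\right) - 1375\right) = 92 \left(\left(-525 - 330\right) - 1375\right) = 92 \left(-855 - 1375\right) = 92 \left(-2230\right) = -205160$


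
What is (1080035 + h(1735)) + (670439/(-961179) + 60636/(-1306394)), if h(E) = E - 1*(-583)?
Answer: 679543217064257434/627839239263 ≈ 1.0824e+6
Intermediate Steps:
h(E) = 583 + E (h(E) = E + 583 = 583 + E)
(1080035 + h(1735)) + (670439/(-961179) + 60636/(-1306394)) = (1080035 + (583 + 1735)) + (670439/(-961179) + 60636/(-1306394)) = (1080035 + 2318) + (670439*(-1/961179) + 60636*(-1/1306394)) = 1082353 + (-670439/961179 - 30318/653197) = 1082353 - 467069768405/627839239263 = 679543217064257434/627839239263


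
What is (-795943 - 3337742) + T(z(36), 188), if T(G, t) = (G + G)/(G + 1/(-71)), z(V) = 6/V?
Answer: -268689383/65 ≈ -4.1337e+6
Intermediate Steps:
T(G, t) = 2*G/(-1/71 + G) (T(G, t) = (2*G)/(G - 1/71) = (2*G)/(-1/71 + G) = 2*G/(-1/71 + G))
(-795943 - 3337742) + T(z(36), 188) = (-795943 - 3337742) + 142*(6/36)/(-1 + 71*(6/36)) = -4133685 + 142*(6*(1/36))/(-1 + 71*(6*(1/36))) = -4133685 + 142*(⅙)/(-1 + 71*(⅙)) = -4133685 + 142*(⅙)/(-1 + 71/6) = -4133685 + 142*(⅙)/(65/6) = -4133685 + 142*(⅙)*(6/65) = -4133685 + 142/65 = -268689383/65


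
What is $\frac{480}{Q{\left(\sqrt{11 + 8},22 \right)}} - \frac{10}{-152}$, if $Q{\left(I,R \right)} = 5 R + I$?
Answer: $\frac{1357735}{306052} - \frac{160 \sqrt{19}}{4027} \approx 4.2631$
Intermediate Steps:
$Q{\left(I,R \right)} = I + 5 R$
$\frac{480}{Q{\left(\sqrt{11 + 8},22 \right)}} - \frac{10}{-152} = \frac{480}{\sqrt{11 + 8} + 5 \cdot 22} - \frac{10}{-152} = \frac{480}{\sqrt{19} + 110} - - \frac{5}{76} = \frac{480}{110 + \sqrt{19}} + \frac{5}{76} = \frac{5}{76} + \frac{480}{110 + \sqrt{19}}$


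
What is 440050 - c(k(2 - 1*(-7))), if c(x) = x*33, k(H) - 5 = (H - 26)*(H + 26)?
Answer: 459520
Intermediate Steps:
k(H) = 5 + (-26 + H)*(26 + H) (k(H) = 5 + (H - 26)*(H + 26) = 5 + (-26 + H)*(26 + H))
c(x) = 33*x
440050 - c(k(2 - 1*(-7))) = 440050 - 33*(-671 + (2 - 1*(-7))²) = 440050 - 33*(-671 + (2 + 7)²) = 440050 - 33*(-671 + 9²) = 440050 - 33*(-671 + 81) = 440050 - 33*(-590) = 440050 - 1*(-19470) = 440050 + 19470 = 459520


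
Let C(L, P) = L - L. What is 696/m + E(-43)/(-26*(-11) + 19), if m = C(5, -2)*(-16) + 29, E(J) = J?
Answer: 7277/305 ≈ 23.859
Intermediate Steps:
C(L, P) = 0
m = 29 (m = 0*(-16) + 29 = 0 + 29 = 29)
696/m + E(-43)/(-26*(-11) + 19) = 696/29 - 43/(-26*(-11) + 19) = 696*(1/29) - 43/(286 + 19) = 24 - 43/305 = 7277/305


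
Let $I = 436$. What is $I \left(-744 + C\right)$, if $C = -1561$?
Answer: $-1004980$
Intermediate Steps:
$I \left(-744 + C\right) = 436 \left(-744 - 1561\right) = 436 \left(-2305\right) = -1004980$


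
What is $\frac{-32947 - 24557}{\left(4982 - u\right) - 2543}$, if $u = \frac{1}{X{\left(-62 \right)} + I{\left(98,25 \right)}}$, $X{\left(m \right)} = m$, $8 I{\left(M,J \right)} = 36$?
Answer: $- \frac{6612960}{280487} \approx -23.577$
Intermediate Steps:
$I{\left(M,J \right)} = \frac{9}{2}$ ($I{\left(M,J \right)} = \frac{1}{8} \cdot 36 = \frac{9}{2}$)
$u = - \frac{2}{115}$ ($u = \frac{1}{-62 + \frac{9}{2}} = \frac{1}{- \frac{115}{2}} = - \frac{2}{115} \approx -0.017391$)
$\frac{-32947 - 24557}{\left(4982 - u\right) - 2543} = \frac{-32947 - 24557}{\left(4982 - - \frac{2}{115}\right) - 2543} = \frac{-32947 - 24557}{\left(4982 + \frac{2}{115}\right) + \left(-10069 + 7526\right)} = - \frac{57504}{\frac{572932}{115} - 2543} = - \frac{57504}{\frac{280487}{115}} = \left(-57504\right) \frac{115}{280487} = - \frac{6612960}{280487}$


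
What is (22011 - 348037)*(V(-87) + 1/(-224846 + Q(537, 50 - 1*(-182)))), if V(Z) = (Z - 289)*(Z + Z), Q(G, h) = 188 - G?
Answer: -4803392465453654/225195 ≈ -2.1330e+10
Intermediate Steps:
V(Z) = 2*Z*(-289 + Z) (V(Z) = (-289 + Z)*(2*Z) = 2*Z*(-289 + Z))
(22011 - 348037)*(V(-87) + 1/(-224846 + Q(537, 50 - 1*(-182)))) = (22011 - 348037)*(2*(-87)*(-289 - 87) + 1/(-224846 + (188 - 1*537))) = -326026*(2*(-87)*(-376) + 1/(-224846 + (188 - 537))) = -326026*(65424 + 1/(-224846 - 349)) = -326026*(65424 + 1/(-225195)) = -326026*(65424 - 1/225195) = -326026*14733157679/225195 = -4803392465453654/225195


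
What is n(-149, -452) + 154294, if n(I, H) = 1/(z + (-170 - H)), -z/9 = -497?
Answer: 733667971/4755 ≈ 1.5429e+5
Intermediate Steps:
z = 4473 (z = -9*(-497) = 4473)
n(I, H) = 1/(4303 - H) (n(I, H) = 1/(4473 + (-170 - H)) = 1/(4303 - H))
n(-149, -452) + 154294 = -1/(-4303 - 452) + 154294 = -1/(-4755) + 154294 = -1*(-1/4755) + 154294 = 1/4755 + 154294 = 733667971/4755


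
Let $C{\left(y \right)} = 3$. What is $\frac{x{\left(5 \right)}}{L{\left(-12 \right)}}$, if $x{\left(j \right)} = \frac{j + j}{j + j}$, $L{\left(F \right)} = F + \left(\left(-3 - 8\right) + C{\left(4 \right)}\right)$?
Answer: $- \frac{1}{20} \approx -0.05$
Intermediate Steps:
$L{\left(F \right)} = -8 + F$ ($L{\left(F \right)} = F + \left(\left(-3 - 8\right) + 3\right) = F + \left(-11 + 3\right) = F - 8 = -8 + F$)
$x{\left(j \right)} = 1$ ($x{\left(j \right)} = \frac{2 j}{2 j} = 2 j \frac{1}{2 j} = 1$)
$\frac{x{\left(5 \right)}}{L{\left(-12 \right)}} = \frac{1}{-8 - 12} \cdot 1 = \frac{1}{-20} \cdot 1 = \left(- \frac{1}{20}\right) 1 = - \frac{1}{20}$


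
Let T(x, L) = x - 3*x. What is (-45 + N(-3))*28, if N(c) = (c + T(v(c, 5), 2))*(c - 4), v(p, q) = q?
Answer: 1288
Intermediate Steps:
T(x, L) = -2*x
N(c) = (-10 + c)*(-4 + c) (N(c) = (c - 2*5)*(c - 4) = (c - 10)*(-4 + c) = (-10 + c)*(-4 + c))
(-45 + N(-3))*28 = (-45 + (40 + (-3)² - 14*(-3)))*28 = (-45 + (40 + 9 + 42))*28 = (-45 + 91)*28 = 46*28 = 1288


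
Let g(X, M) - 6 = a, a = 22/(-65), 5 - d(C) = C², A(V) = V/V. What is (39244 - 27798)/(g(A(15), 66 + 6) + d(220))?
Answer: -743990/3145307 ≈ -0.23654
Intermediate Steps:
A(V) = 1
d(C) = 5 - C²
a = -22/65 (a = 22*(-1/65) = -22/65 ≈ -0.33846)
g(X, M) = 368/65 (g(X, M) = 6 - 22/65 = 368/65)
(39244 - 27798)/(g(A(15), 66 + 6) + d(220)) = (39244 - 27798)/(368/65 + (5 - 1*220²)) = 11446/(368/65 + (5 - 1*48400)) = 11446/(368/65 + (5 - 48400)) = 11446/(368/65 - 48395) = 11446/(-3145307/65) = 11446*(-65/3145307) = -743990/3145307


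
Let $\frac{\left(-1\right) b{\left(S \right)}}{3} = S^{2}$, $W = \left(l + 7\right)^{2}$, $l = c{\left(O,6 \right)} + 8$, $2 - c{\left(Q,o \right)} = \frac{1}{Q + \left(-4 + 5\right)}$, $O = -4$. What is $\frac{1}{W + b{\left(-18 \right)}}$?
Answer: $- \frac{9}{6044} \approx -0.0014891$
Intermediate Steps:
$c{\left(Q,o \right)} = 2 - \frac{1}{1 + Q}$ ($c{\left(Q,o \right)} = 2 - \frac{1}{Q + \left(-4 + 5\right)} = 2 - \frac{1}{Q + 1} = 2 - \frac{1}{1 + Q}$)
$l = \frac{31}{3}$ ($l = \frac{1 + 2 \left(-4\right)}{1 - 4} + 8 = \frac{1 - 8}{-3} + 8 = \left(- \frac{1}{3}\right) \left(-7\right) + 8 = \frac{7}{3} + 8 = \frac{31}{3} \approx 10.333$)
$W = \frac{2704}{9}$ ($W = \left(\frac{31}{3} + 7\right)^{2} = \left(\frac{52}{3}\right)^{2} = \frac{2704}{9} \approx 300.44$)
$b{\left(S \right)} = - 3 S^{2}$
$\frac{1}{W + b{\left(-18 \right)}} = \frac{1}{\frac{2704}{9} - 3 \left(-18\right)^{2}} = \frac{1}{\frac{2704}{9} - 972} = \frac{1}{- \frac{6044}{9}} = - \frac{9}{6044}$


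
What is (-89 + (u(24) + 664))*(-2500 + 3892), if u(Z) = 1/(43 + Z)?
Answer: 53628192/67 ≈ 8.0042e+5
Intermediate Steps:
(-89 + (u(24) + 664))*(-2500 + 3892) = (-89 + (1/(43 + 24) + 664))*(-2500 + 3892) = (-89 + (1/67 + 664))*1392 = (-89 + 44489/67)*1392 = (38526/67)*1392 = 53628192/67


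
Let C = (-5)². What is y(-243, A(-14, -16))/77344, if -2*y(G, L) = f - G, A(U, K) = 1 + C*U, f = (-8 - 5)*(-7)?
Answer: -167/77344 ≈ -0.0021592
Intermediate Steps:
C = 25
f = 91 (f = -13*(-7) = 91)
A(U, K) = 1 + 25*U
y(G, L) = -91/2 + G/2 (y(G, L) = -(91 - G)/2 = -91/2 + G/2)
y(-243, A(-14, -16))/77344 = (-91/2 + (½)*(-243))/77344 = (-91/2 - 243/2)*(1/77344) = -167*1/77344 = -167/77344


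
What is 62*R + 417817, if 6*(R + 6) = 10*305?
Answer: 1346885/3 ≈ 4.4896e+5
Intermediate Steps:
R = 1507/3 (R = -6 + (10*305)/6 = -6 + (⅙)*3050 = -6 + 1525/3 = 1507/3 ≈ 502.33)
62*R + 417817 = 62*(1507/3) + 417817 = 93434/3 + 417817 = 1346885/3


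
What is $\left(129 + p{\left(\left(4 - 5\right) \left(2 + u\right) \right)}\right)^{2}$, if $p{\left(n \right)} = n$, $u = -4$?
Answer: $17161$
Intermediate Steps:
$\left(129 + p{\left(\left(4 - 5\right) \left(2 + u\right) \right)}\right)^{2} = \left(129 + \left(4 - 5\right) \left(2 - 4\right)\right)^{2} = \left(129 - -2\right)^{2} = \left(129 + 2\right)^{2} = 131^{2} = 17161$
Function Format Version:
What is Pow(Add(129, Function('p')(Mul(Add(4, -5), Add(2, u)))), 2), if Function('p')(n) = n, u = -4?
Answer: 17161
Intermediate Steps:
Pow(Add(129, Function('p')(Mul(Add(4, -5), Add(2, u)))), 2) = Pow(Add(129, Mul(Add(4, -5), Add(2, -4))), 2) = Pow(Add(129, Mul(-1, -2)), 2) = Pow(Add(129, 2), 2) = Pow(131, 2) = 17161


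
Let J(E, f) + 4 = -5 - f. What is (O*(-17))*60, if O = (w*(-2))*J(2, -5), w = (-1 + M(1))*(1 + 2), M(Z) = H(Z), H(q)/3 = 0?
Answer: 24480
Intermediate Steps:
H(q) = 0 (H(q) = 3*0 = 0)
M(Z) = 0
w = -3 (w = (-1 + 0)*(1 + 2) = -1*3 = -3)
J(E, f) = -9 - f (J(E, f) = -4 + (-5 - f) = -9 - f)
O = -24 (O = (-3*(-2))*(-9 - 1*(-5)) = 6*(-9 + 5) = 6*(-4) = -24)
(O*(-17))*60 = -24*(-17)*60 = 408*60 = 24480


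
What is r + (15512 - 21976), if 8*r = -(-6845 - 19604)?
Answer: -25263/8 ≈ -3157.9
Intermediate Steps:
r = 26449/8 (r = (-(-6845 - 19604))/8 = (-1*(-26449))/8 = (⅛)*26449 = 26449/8 ≈ 3306.1)
r + (15512 - 21976) = 26449/8 + (15512 - 21976) = 26449/8 - 6464 = -25263/8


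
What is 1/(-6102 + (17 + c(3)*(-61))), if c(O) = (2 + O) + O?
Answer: -1/6573 ≈ -0.00015214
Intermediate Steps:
c(O) = 2 + 2*O
1/(-6102 + (17 + c(3)*(-61))) = 1/(-6102 + (17 + (2 + 2*3)*(-61))) = 1/(-6102 + (17 + (2 + 6)*(-61))) = 1/(-6102 + (17 + 8*(-61))) = 1/(-6102 + (17 - 488)) = 1/(-6102 - 471) = 1/(-6573) = -1/6573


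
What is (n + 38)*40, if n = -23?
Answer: 600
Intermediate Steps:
(n + 38)*40 = (-23 + 38)*40 = 15*40 = 600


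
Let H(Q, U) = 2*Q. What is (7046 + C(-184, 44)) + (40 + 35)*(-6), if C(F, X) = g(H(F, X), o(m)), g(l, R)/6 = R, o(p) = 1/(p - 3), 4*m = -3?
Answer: 32972/5 ≈ 6594.4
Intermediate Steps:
m = -3/4 (m = (1/4)*(-3) = -3/4 ≈ -0.75000)
o(p) = 1/(-3 + p)
g(l, R) = 6*R
C(F, X) = -8/5 (C(F, X) = 6/(-3 - 3/4) = 6/(-15/4) = 6*(-4/15) = -8/5)
(7046 + C(-184, 44)) + (40 + 35)*(-6) = (7046 - 8/5) + (40 + 35)*(-6) = 35222/5 + 75*(-6) = 35222/5 - 450 = 32972/5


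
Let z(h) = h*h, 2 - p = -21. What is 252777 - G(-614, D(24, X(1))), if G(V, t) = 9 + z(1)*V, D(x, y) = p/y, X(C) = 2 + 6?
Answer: 253382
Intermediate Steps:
p = 23 (p = 2 - 1*(-21) = 2 + 21 = 23)
X(C) = 8
z(h) = h**2
D(x, y) = 23/y
G(V, t) = 9 + V (G(V, t) = 9 + 1**2*V = 9 + 1*V = 9 + V)
252777 - G(-614, D(24, X(1))) = 252777 - (9 - 614) = 252777 - 1*(-605) = 252777 + 605 = 253382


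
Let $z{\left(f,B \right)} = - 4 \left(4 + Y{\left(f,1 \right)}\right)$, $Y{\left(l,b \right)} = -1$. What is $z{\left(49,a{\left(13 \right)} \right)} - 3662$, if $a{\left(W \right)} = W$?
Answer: $-3674$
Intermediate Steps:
$z{\left(f,B \right)} = -12$ ($z{\left(f,B \right)} = - 4 \left(4 - 1\right) = \left(-4\right) 3 = -12$)
$z{\left(49,a{\left(13 \right)} \right)} - 3662 = -12 - 3662 = -3674$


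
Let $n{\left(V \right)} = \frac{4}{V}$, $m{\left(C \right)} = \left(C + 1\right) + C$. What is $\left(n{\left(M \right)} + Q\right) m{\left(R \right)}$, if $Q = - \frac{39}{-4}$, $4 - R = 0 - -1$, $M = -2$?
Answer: $\frac{217}{4} \approx 54.25$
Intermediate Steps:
$R = 3$ ($R = 4 - \left(0 - -1\right) = 4 - \left(0 + 1\right) = 4 - 1 = 3$)
$Q = \frac{39}{4}$ ($Q = \left(-39\right) \left(- \frac{1}{4}\right) = \frac{39}{4} \approx 9.75$)
$m{\left(C \right)} = 1 + 2 C$ ($m{\left(C \right)} = \left(1 + C\right) + C = 1 + 2 C$)
$\left(n{\left(M \right)} + Q\right) m{\left(R \right)} = \left(\frac{4}{-2} + \frac{39}{4}\right) \left(1 + 2 \cdot 3\right) = \left(4 \left(- \frac{1}{2}\right) + \frac{39}{4}\right) \left(1 + 6\right) = \left(-2 + \frac{39}{4}\right) 7 = \frac{31}{4} \cdot 7 = \frac{217}{4}$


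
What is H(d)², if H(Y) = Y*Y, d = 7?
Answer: 2401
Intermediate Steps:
H(Y) = Y²
H(d)² = (7²)² = 49² = 2401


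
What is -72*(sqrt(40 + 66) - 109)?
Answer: 7848 - 72*sqrt(106) ≈ 7106.7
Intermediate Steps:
-72*(sqrt(40 + 66) - 109) = -72*(sqrt(106) - 109) = -72*(-109 + sqrt(106)) = 7848 - 72*sqrt(106)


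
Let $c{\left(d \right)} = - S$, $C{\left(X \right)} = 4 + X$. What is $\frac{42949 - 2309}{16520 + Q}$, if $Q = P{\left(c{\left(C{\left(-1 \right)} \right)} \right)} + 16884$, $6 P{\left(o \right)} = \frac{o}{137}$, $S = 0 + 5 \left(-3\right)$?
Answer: $\frac{11135360}{9152701} \approx 1.2166$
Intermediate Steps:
$S = -15$ ($S = 0 - 15 = -15$)
$c{\left(d \right)} = 15$ ($c{\left(d \right)} = \left(-1\right) \left(-15\right) = 15$)
$P{\left(o \right)} = \frac{o}{822}$ ($P{\left(o \right)} = \frac{o \frac{1}{137}}{6} = \frac{\frac{1}{137} o}{6} = \frac{o}{822}$)
$Q = \frac{4626221}{274}$ ($Q = \frac{1}{822} \cdot 15 + 16884 = \frac{5}{274} + 16884 = \frac{4626221}{274} \approx 16884.0$)
$\frac{42949 - 2309}{16520 + Q} = \frac{42949 - 2309}{16520 + \frac{4626221}{274}} = \frac{40640}{\frac{9152701}{274}} = 40640 \cdot \frac{274}{9152701} = \frac{11135360}{9152701}$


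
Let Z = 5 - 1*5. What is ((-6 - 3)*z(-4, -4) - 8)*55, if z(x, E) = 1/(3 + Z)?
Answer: -605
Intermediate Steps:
Z = 0 (Z = 5 - 5 = 0)
z(x, E) = 1/3 (z(x, E) = 1/(3 + 0) = 1/3)
((-6 - 3)*z(-4, -4) - 8)*55 = ((-6 - 3)*(1/3) - 8)*55 = (-9*1/3 - 8)*55 = (-3 - 8)*55 = -11*55 = -605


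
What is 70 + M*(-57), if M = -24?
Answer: 1438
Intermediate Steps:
70 + M*(-57) = 70 - 24*(-57) = 70 + 1368 = 1438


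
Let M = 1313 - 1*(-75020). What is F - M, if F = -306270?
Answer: -382603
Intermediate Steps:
M = 76333 (M = 1313 + 75020 = 76333)
F - M = -306270 - 1*76333 = -306270 - 76333 = -382603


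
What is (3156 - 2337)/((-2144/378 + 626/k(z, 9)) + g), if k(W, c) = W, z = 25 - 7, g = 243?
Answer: 11907/3956 ≈ 3.0099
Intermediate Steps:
z = 18
(3156 - 2337)/((-2144/378 + 626/k(z, 9)) + g) = (3156 - 2337)/((-2144/378 + 626/18) + 243) = 819/((-2144*1/378 + 626*(1/18)) + 243) = 819/((-1072/189 + 313/9) + 243) = 819/(5501/189 + 243) = 819/(51428/189) = 819*(189/51428) = 11907/3956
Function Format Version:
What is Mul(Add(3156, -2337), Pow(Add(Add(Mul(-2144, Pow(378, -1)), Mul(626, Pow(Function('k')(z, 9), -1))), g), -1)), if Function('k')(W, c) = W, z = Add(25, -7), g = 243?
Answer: Rational(11907, 3956) ≈ 3.0099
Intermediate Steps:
z = 18
Mul(Add(3156, -2337), Pow(Add(Add(Mul(-2144, Pow(378, -1)), Mul(626, Pow(Function('k')(z, 9), -1))), g), -1)) = Mul(Add(3156, -2337), Pow(Add(Add(Mul(-2144, Pow(378, -1)), Mul(626, Pow(18, -1))), 243), -1)) = Mul(819, Pow(Add(Add(Mul(-2144, Rational(1, 378)), Mul(626, Rational(1, 18))), 243), -1)) = Mul(819, Pow(Add(Add(Rational(-1072, 189), Rational(313, 9)), 243), -1)) = Mul(819, Pow(Add(Rational(5501, 189), 243), -1)) = Mul(819, Pow(Rational(51428, 189), -1)) = Mul(819, Rational(189, 51428)) = Rational(11907, 3956)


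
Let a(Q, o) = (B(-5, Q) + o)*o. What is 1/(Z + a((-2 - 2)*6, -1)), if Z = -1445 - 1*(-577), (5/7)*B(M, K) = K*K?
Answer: -5/8367 ≈ -0.00059759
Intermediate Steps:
B(M, K) = 7*K²/5 (B(M, K) = 7*(K*K)/5 = 7*K²/5)
a(Q, o) = o*(o + 7*Q²/5) (a(Q, o) = (7*Q²/5 + o)*o = (o + 7*Q²/5)*o = o*(o + 7*Q²/5))
Z = -868 (Z = -1445 + 577 = -868)
1/(Z + a((-2 - 2)*6, -1)) = 1/(-868 + (⅕)*(-1)*(5*(-1) + 7*((-2 - 2)*6)²)) = 1/(-868 + (⅕)*(-1)*(-5 + 7*(-4*6)²)) = 1/(-868 + (⅕)*(-1)*(-5 + 7*(-24)²)) = 1/(-868 + (⅕)*(-1)*(-5 + 7*576)) = 1/(-868 + (⅕)*(-1)*(-5 + 4032)) = 1/(-868 + (⅕)*(-1)*4027) = 1/(-868 - 4027/5) = 1/(-8367/5) = -5/8367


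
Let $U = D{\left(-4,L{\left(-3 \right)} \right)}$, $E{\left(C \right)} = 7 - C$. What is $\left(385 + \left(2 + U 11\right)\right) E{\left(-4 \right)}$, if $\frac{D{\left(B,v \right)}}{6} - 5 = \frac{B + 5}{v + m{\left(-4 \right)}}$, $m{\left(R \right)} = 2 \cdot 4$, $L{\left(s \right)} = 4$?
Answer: $\frac{15895}{2} \approx 7947.5$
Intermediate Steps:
$m{\left(R \right)} = 8$
$D{\left(B,v \right)} = 30 + \frac{6 \left(5 + B\right)}{8 + v}$ ($D{\left(B,v \right)} = 30 + 6 \frac{B + 5}{v + 8} = 30 + 6 \frac{5 + B}{8 + v} = 30 + \frac{6 \left(5 + B\right)}{8 + v}$)
$U = \frac{61}{2}$ ($U = \frac{6 \left(45 - 4 + 5 \cdot 4\right)}{8 + 4} = \frac{6 \left(45 - 4 + 20\right)}{12} = 6 \cdot \frac{1}{12} \cdot 61 = \frac{61}{2} \approx 30.5$)
$\left(385 + \left(2 + U 11\right)\right) E{\left(-4 \right)} = \left(385 + \left(2 + \frac{61}{2} \cdot 11\right)\right) \left(7 - -4\right) = \left(385 + \left(2 + \frac{671}{2}\right)\right) \left(7 + 4\right) = \left(385 + \frac{675}{2}\right) 11 = \frac{1445}{2} \cdot 11 = \frac{15895}{2}$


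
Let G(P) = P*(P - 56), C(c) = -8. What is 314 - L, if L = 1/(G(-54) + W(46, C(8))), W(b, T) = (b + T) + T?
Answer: 1874579/5970 ≈ 314.00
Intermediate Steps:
W(b, T) = b + 2*T (W(b, T) = (T + b) + T = b + 2*T)
G(P) = P*(-56 + P)
L = 1/5970 (L = 1/(-54*(-56 - 54) + (46 + 2*(-8))) = 1/(-54*(-110) + (46 - 16)) = 1/(5940 + 30) = 1/5970 ≈ 0.00016750)
314 - L = 314 - 1*1/5970 = 314 - 1/5970 = 1874579/5970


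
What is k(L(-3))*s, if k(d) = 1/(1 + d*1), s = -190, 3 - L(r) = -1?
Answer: -38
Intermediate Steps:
L(r) = 4 (L(r) = 3 - 1*(-1) = 3 + 1 = 4)
k(d) = 1/(1 + d)
k(L(-3))*s = -190/(1 + 4) = -190/5 = (⅕)*(-190) = -38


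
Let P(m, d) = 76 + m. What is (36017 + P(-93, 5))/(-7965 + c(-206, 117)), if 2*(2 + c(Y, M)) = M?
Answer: -72000/15817 ≈ -4.5521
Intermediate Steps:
c(Y, M) = -2 + M/2
(36017 + P(-93, 5))/(-7965 + c(-206, 117)) = (36017 + (76 - 93))/(-7965 + (-2 + (½)*117)) = (36017 - 17)/(-7965 + (-2 + 117/2)) = 36000/(-7965 + 113/2) = 36000/(-15817/2) = 36000*(-2/15817) = -72000/15817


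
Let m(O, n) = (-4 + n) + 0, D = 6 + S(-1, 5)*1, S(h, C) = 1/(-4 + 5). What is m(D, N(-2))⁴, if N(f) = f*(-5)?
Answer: 1296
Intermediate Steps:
S(h, C) = 1 (S(h, C) = 1/1 = 1)
N(f) = -5*f
D = 7 (D = 6 + 1*1 = 6 + 1 = 7)
m(O, n) = -4 + n
m(D, N(-2))⁴ = (-4 - 5*(-2))⁴ = (-4 + 10)⁴ = 6⁴ = 1296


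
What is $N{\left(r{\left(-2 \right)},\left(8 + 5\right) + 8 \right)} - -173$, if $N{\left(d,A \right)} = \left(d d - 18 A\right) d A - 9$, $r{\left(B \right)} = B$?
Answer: $15872$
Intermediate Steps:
$N{\left(d,A \right)} = -9 + A d \left(d^{2} - 18 A\right)$ ($N{\left(d,A \right)} = \left(d^{2} - 18 A\right) d A - 9 = d \left(d^{2} - 18 A\right) A - 9 = A d \left(d^{2} - 18 A\right) - 9 = -9 + A d \left(d^{2} - 18 A\right)$)
$N{\left(r{\left(-2 \right)},\left(8 + 5\right) + 8 \right)} - -173 = \left(-9 + \left(\left(8 + 5\right) + 8\right) \left(-2\right)^{3} - - 36 \left(\left(8 + 5\right) + 8\right)^{2}\right) - -173 = \left(-9 + \left(13 + 8\right) \left(-8\right) - - 36 \left(13 + 8\right)^{2}\right) + 173 = \left(-9 + 21 \left(-8\right) - - 36 \cdot 21^{2}\right) + 173 = \left(-9 - 168 - \left(-36\right) 441\right) + 173 = \left(-9 - 168 + 15876\right) + 173 = 15699 + 173 = 15872$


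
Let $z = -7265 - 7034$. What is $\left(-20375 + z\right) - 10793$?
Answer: $-45467$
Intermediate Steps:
$z = -14299$ ($z = -7265 - 7034 = -14299$)
$\left(-20375 + z\right) - 10793 = \left(-20375 - 14299\right) - 10793 = -34674 - 10793 = -45467$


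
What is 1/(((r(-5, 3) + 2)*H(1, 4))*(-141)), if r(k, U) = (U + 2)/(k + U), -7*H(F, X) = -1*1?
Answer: 14/141 ≈ 0.099291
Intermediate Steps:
H(F, X) = 1/7 (H(F, X) = -(-1)/7 = -1/7*(-1) = 1/7)
r(k, U) = (2 + U)/(U + k)
1/(((r(-5, 3) + 2)*H(1, 4))*(-141)) = 1/((((2 + 3)/(3 - 5) + 2)*(1/7))*(-141)) = 1/(((5/(-2) + 2)*(1/7))*(-141)) = 1/(((-1/2*5 + 2)*(1/7))*(-141)) = 1/(((-5/2 + 2)*(1/7))*(-141)) = 1/(-1/2*1/7*(-141)) = 1/(-1/14*(-141)) = 1/(141/14) = 14/141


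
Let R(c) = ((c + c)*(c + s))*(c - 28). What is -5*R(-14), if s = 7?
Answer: 41160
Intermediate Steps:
R(c) = 2*c*(-28 + c)*(7 + c) (R(c) = ((c + c)*(c + 7))*(c - 28) = ((2*c)*(7 + c))*(-28 + c) = (2*c*(7 + c))*(-28 + c) = 2*c*(-28 + c)*(7 + c))
-5*R(-14) = -10*(-14)*(-196 + (-14)² - 21*(-14)) = -10*(-14)*(-196 + 196 + 294) = -10*(-14)*294 = -5*(-8232) = 41160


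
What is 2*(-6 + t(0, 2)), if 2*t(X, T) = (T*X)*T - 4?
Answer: -16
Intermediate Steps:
t(X, T) = -2 + X*T²/2 (t(X, T) = ((T*X)*T - 4)/2 = (X*T² - 4)/2 = (-4 + X*T²)/2 = -2 + X*T²/2)
2*(-6 + t(0, 2)) = 2*(-6 + (-2 + (½)*0*2²)) = 2*(-6 + (-2 + (½)*0*4)) = 2*(-6 + (-2 + 0)) = 2*(-6 - 2) = 2*(-8) = -16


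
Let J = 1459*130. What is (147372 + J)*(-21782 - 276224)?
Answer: -100440538252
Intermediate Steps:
J = 189670
(147372 + J)*(-21782 - 276224) = (147372 + 189670)*(-21782 - 276224) = 337042*(-298006) = -100440538252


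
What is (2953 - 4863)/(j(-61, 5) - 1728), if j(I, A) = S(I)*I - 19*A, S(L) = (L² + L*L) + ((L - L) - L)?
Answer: 955/229753 ≈ 0.0041566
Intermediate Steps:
S(L) = -L + 2*L² (S(L) = (L² + L²) + (0 - L) = 2*L² - L = -L + 2*L²)
j(I, A) = -19*A + I²*(-1 + 2*I) (j(I, A) = (I*(-1 + 2*I))*I - 19*A = I²*(-1 + 2*I) - 19*A = -19*A + I²*(-1 + 2*I))
(2953 - 4863)/(j(-61, 5) - 1728) = (2953 - 4863)/((-19*5 + (-61)²*(-1 + 2*(-61))) - 1728) = -1910/((-95 + 3721*(-1 - 122)) - 1728) = -1910/((-95 + 3721*(-123)) - 1728) = -1910/((-95 - 457683) - 1728) = -1910/(-457778 - 1728) = -1910/(-459506) = -1910*(-1/459506) = 955/229753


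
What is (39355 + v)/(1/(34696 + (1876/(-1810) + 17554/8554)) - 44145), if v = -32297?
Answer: -473948998741951/2964363634996285 ≈ -0.15988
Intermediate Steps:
(39355 + v)/(1/(34696 + (1876/(-1810) + 17554/8554)) - 44145) = (39355 - 32297)/(1/(34696 + (1876/(-1810) + 17554/8554)) - 44145) = 7058/(1/(34696 + (1876*(-1/1810) + 17554*(1/8554))) - 44145) = 7058/(1/(34696 + (-938/905 + 8777/4277)) - 44145) = 7058/(1/(34696 + 3931359/3870685) - 44145) = 7058/(1/(134301218119/3870685) - 44145) = 7058/(3870685/134301218119 - 44145) = 7058/(-5928727269992570/134301218119) = 7058*(-134301218119/5928727269992570) = -473948998741951/2964363634996285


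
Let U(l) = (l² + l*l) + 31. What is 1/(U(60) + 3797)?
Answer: 1/11028 ≈ 9.0678e-5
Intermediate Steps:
U(l) = 31 + 2*l² (U(l) = (l² + l²) + 31 = 2*l² + 31 = 31 + 2*l²)
1/(U(60) + 3797) = 1/((31 + 2*60²) + 3797) = 1/((31 + 2*3600) + 3797) = 1/((31 + 7200) + 3797) = 1/(7231 + 3797) = 1/11028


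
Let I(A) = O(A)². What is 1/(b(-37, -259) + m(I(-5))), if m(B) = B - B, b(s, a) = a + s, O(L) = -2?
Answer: -1/296 ≈ -0.0033784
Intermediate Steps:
I(A) = 4 (I(A) = (-2)² = 4)
m(B) = 0
1/(b(-37, -259) + m(I(-5))) = 1/((-259 - 37) + 0) = 1/(-296 + 0) = 1/(-296) = -1/296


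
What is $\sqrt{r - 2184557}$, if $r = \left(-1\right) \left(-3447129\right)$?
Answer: $2 \sqrt{315643} \approx 1123.6$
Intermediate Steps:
$r = 3447129$
$\sqrt{r - 2184557} = \sqrt{3447129 - 2184557} = \sqrt{1262572} = 2 \sqrt{315643}$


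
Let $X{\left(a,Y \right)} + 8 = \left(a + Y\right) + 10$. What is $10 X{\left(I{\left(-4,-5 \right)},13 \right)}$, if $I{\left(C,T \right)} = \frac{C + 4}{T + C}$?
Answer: $150$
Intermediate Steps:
$I{\left(C,T \right)} = \frac{4 + C}{C + T}$
$X{\left(a,Y \right)} = 2 + Y + a$ ($X{\left(a,Y \right)} = -8 + \left(\left(a + Y\right) + 10\right) = -8 + \left(\left(Y + a\right) + 10\right) = -8 + \left(10 + Y + a\right) = 2 + Y + a$)
$10 X{\left(I{\left(-4,-5 \right)},13 \right)} = 10 \left(2 + 13 + \frac{4 - 4}{-4 - 5}\right) = 10 \left(2 + 13 + \frac{1}{-9} \cdot 0\right) = 10 \left(2 + 13 - 0\right) = 10 \left(2 + 13 + 0\right) = 10 \cdot 15 = 150$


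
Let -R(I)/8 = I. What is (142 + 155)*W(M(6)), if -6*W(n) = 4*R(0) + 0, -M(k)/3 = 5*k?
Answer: 0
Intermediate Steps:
M(k) = -15*k
R(I) = -8*I
W(n) = 0 (W(n) = -(4*(-8*0) + 0)/6 = -(4*0 + 0)/6 = -(0 + 0)/6 = -⅙*0 = 0)
(142 + 155)*W(M(6)) = (142 + 155)*0 = 297*0 = 0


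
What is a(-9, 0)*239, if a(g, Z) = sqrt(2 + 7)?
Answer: 717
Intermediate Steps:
a(g, Z) = 3 (a(g, Z) = sqrt(9) = 3)
a(-9, 0)*239 = 3*239 = 717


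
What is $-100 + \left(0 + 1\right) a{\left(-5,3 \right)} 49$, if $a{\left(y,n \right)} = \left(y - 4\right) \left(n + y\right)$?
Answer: $782$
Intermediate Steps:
$a{\left(y,n \right)} = \left(-4 + y\right) \left(n + y\right)$
$-100 + \left(0 + 1\right) a{\left(-5,3 \right)} 49 = -100 + \left(0 + 1\right) \left(\left(-5\right)^{2} - 12 - -20 + 3 \left(-5\right)\right) 49 = -100 + 1 \left(25 - 12 + 20 - 15\right) 49 = -100 + 1 \cdot 18 \cdot 49 = -100 + 18 \cdot 49 = -100 + 882 = 782$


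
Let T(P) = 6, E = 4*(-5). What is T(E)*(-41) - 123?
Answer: -369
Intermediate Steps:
E = -20
T(E)*(-41) - 123 = 6*(-41) - 123 = -246 - 123 = -369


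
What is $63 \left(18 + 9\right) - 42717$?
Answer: $-41016$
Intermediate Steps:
$63 \left(18 + 9\right) - 42717 = 63 \cdot 27 - 42717 = 1701 - 42717 = -41016$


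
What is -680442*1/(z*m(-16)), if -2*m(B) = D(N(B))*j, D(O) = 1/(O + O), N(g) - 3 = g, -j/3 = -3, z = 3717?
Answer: -1684904/1593 ≈ -1057.7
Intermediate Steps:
j = 9 (j = -3*(-3) = 9)
N(g) = 3 + g
D(O) = 1/(2*O)
m(B) = -9/(4*(3 + B)) (m(B) = -1/(2*(3 + B))*9/2 = -9/(4*(3 + B)))
-680442*1/(z*m(-16)) = -680442/(-9/(12 + 4*(-16))*3717) = -680442/(-9/(12 - 64)*3717) = -680442/(-9/(-52)*3717) = -680442/(-9*(-1/52)*3717) = -680442/((9/52)*3717) = -680442/33453/52 = -680442*52/33453 = -1684904/1593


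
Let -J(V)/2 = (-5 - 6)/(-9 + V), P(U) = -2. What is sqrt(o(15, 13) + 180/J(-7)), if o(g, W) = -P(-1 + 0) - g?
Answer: I*sqrt(17413)/11 ≈ 11.996*I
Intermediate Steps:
J(V) = 22/(-9 + V) (J(V) = -2*(-5 - 6)/(-9 + V) = -(-22)/(-9 + V) = 22/(-9 + V))
o(g, W) = 2 - g (o(g, W) = -1*(-2) - g = 2 - g)
sqrt(o(15, 13) + 180/J(-7)) = sqrt((2 - 1*15) + 180/((22/(-9 - 7)))) = sqrt((2 - 15) + 180/((22/(-16)))) = sqrt(-13 + 180/((22*(-1/16)))) = sqrt(-13 + 180/(-11/8)) = sqrt(-13 + 180*(-8/11)) = sqrt(-13 - 1440/11) = sqrt(-1583/11) = I*sqrt(17413)/11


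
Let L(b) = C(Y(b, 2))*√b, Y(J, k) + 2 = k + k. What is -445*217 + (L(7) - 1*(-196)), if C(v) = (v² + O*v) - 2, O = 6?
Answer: -96369 + 14*√7 ≈ -96332.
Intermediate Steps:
Y(J, k) = -2 + 2*k (Y(J, k) = -2 + (k + k) = -2 + 2*k)
C(v) = -2 + v² + 6*v (C(v) = (v² + 6*v) - 2 = -2 + v² + 6*v)
L(b) = 14*√b (L(b) = (-2 + (-2 + 2*2)² + 6*(-2 + 2*2))*√b = (-2 + (-2 + 4)² + 6*(-2 + 4))*√b = (-2 + 2² + 6*2)*√b = (-2 + 4 + 12)*√b = 14*√b)
-445*217 + (L(7) - 1*(-196)) = -445*217 + (14*√7 - 1*(-196)) = -96565 + (14*√7 + 196) = -96565 + (196 + 14*√7) = -96369 + 14*√7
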